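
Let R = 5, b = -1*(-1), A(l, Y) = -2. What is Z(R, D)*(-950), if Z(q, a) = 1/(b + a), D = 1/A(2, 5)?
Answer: -1900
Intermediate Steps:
b = 1
D = -½ (D = 1/(-2) = -½ ≈ -0.50000)
Z(q, a) = 1/(1 + a)
Z(R, D)*(-950) = -950/(1 - ½) = -950/(½) = 2*(-950) = -1900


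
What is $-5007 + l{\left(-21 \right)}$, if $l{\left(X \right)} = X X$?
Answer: $-4566$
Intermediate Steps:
$l{\left(X \right)} = X^{2}$
$-5007 + l{\left(-21 \right)} = -5007 + \left(-21\right)^{2} = -5007 + 441 = -4566$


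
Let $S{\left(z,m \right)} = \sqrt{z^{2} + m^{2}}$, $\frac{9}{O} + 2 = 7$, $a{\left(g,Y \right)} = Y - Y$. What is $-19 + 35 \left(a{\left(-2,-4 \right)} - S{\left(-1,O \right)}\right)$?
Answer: $-19 - 7 \sqrt{106} \approx -91.069$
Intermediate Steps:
$a{\left(g,Y \right)} = 0$
$O = \frac{9}{5}$ ($O = \frac{9}{-2 + 7} = \frac{9}{5} \approx 1.8$)
$S{\left(z,m \right)} = \sqrt{m^{2} + z^{2}}$
$-19 + 35 \left(a{\left(-2,-4 \right)} - S{\left(-1,O \right)}\right) = -19 + 35 \left(0 - \sqrt{\left(\frac{9}{5}\right)^{2} + \left(-1\right)^{2}}\right) = -19 + 35 \left(0 - \sqrt{\frac{81}{25} + 1}\right) = -19 + 35 \left(0 - \sqrt{\frac{106}{25}}\right) = -19 + 35 \left(0 - \frac{\sqrt{106}}{5}\right) = -19 + 35 \left(- \frac{\sqrt{106}}{5}\right) = -19 - 7 \sqrt{106}$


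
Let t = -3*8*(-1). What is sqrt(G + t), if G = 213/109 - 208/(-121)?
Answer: sqrt(39782929)/1199 ≈ 5.2605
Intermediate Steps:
G = 48445/13189 (G = 213*(1/109) - 208*(-1/121) = 213/109 + 208/121 = 48445/13189 ≈ 3.6731)
t = 24 (t = -24*(-1) = 24)
sqrt(G + t) = sqrt(48445/13189 + 24) = sqrt(364981/13189) = sqrt(39782929)/1199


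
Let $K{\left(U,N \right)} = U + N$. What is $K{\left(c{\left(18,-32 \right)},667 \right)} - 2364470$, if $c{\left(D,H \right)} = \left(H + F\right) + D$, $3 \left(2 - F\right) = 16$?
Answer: $- \frac{7091461}{3} \approx -2.3638 \cdot 10^{6}$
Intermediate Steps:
$F = - \frac{10}{3}$ ($F = 2 - \frac{16}{3} = - \frac{10}{3} \approx -3.3333$)
$c{\left(D,H \right)} = - \frac{10}{3} + D + H$ ($c{\left(D,H \right)} = \left(H - \frac{10}{3}\right) + D = \left(- \frac{10}{3} + H\right) + D = - \frac{10}{3} + D + H$)
$K{\left(U,N \right)} = N + U$
$K{\left(c{\left(18,-32 \right)},667 \right)} - 2364470 = \left(667 - \frac{52}{3}\right) - 2364470 = \frac{1949}{3} - 2364470 = - \frac{7091461}{3}$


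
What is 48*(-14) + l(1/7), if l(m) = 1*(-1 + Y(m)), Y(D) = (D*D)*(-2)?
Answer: -32979/49 ≈ -673.04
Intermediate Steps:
Y(D) = -2*D² (Y(D) = D²*(-2) = -2*D²)
l(m) = -1 - 2*m² (l(m) = 1*(-1 - 2*m²) = -1 - 2*m²)
48*(-14) + l(1/7) = 48*(-14) + (-1 - 2*(1/7)²) = -672 + (-1 - 2*(⅐)²) = -672 + (-1 - 2*1/49) = -672 + (-1 - 2/49) = -672 - 51/49 = -32979/49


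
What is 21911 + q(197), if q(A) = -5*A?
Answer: 20926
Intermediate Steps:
21911 + q(197) = 21911 - 5*197 = 21911 - 985 = 20926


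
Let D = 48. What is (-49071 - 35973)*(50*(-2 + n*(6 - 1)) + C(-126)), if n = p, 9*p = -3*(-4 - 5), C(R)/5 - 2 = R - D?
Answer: 17859240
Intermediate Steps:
C(R) = -230 + 5*R (C(R) = 10 + 5*(R - 1*48) = 10 + 5*(R - 48) = 10 + 5*(-48 + R) = 10 + (-240 + 5*R) = -230 + 5*R)
p = 3 (p = (-3*(-4 - 5))/9 = (-3*(-9))/9 = (1/9)*27 = 3)
n = 3
(-49071 - 35973)*(50*(-2 + n*(6 - 1)) + C(-126)) = (-49071 - 35973)*(50*(-2 + 3*(6 - 1)) + (-230 + 5*(-126))) = -85044*(50*(-2 + 3*5) + (-230 - 630)) = -85044*(50*(-2 + 15) - 860) = -85044*(50*13 - 860) = -85044*(650 - 860) = -85044*(-210) = 17859240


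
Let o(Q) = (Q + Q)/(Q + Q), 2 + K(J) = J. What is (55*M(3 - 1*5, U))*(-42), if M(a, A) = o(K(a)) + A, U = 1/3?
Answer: -3080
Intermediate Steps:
K(J) = -2 + J
o(Q) = 1 (o(Q) = (2*Q)/((2*Q)) = (2*Q)*(1/(2*Q)) = 1)
U = ⅓ ≈ 0.33333
M(a, A) = 1 + A
(55*M(3 - 1*5, U))*(-42) = (55*(1 + ⅓))*(-42) = (55*(4/3))*(-42) = (220/3)*(-42) = -3080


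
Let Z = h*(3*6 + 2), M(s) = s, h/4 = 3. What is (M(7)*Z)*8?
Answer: 13440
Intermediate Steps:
h = 12 (h = 4*3 = 12)
Z = 240 (Z = 12*(3*6 + 2) = 12*(18 + 2) = 12*20 = 240)
(M(7)*Z)*8 = (7*240)*8 = 1680*8 = 13440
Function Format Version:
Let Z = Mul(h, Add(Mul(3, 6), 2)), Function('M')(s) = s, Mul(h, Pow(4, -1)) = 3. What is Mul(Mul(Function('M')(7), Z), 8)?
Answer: 13440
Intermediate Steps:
h = 12 (h = Mul(4, 3) = 12)
Z = 240 (Z = Mul(12, Add(Mul(3, 6), 2)) = Mul(12, Add(18, 2)) = Mul(12, 20) = 240)
Mul(Mul(Function('M')(7), Z), 8) = Mul(Mul(7, 240), 8) = Mul(1680, 8) = 13440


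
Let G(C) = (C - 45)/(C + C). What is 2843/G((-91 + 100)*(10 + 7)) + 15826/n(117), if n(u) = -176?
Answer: 2102825/264 ≈ 7965.3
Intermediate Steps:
G(C) = (-45 + C)/(2*C) (G(C) = (-45 + C)/((2*C)) = (-45 + C)*(1/(2*C)) = (-45 + C)/(2*C))
2843/G((-91 + 100)*(10 + 7)) + 15826/n(117) = 2843/(((-45 + (-91 + 100)*(10 + 7))/(2*(((-91 + 100)*(10 + 7)))))) + 15826/(-176) = 2843/(((-45 + 9*17)/(2*((9*17))))) + 15826*(-1/176) = 2843/(((1/2)*(-45 + 153)/153)) - 7913/88 = 2843/(((1/2)*(1/153)*108)) - 7913/88 = 2843/(6/17) - 7913/88 = 2843*(17/6) - 7913/88 = 48331/6 - 7913/88 = 2102825/264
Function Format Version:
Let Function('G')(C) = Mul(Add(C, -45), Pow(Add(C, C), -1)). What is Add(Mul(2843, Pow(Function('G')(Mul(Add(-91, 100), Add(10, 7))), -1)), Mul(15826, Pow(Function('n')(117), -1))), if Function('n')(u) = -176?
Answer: Rational(2102825, 264) ≈ 7965.3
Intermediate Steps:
Function('G')(C) = Mul(Rational(1, 2), Pow(C, -1), Add(-45, C)) (Function('G')(C) = Mul(Add(-45, C), Pow(Mul(2, C), -1)) = Mul(Add(-45, C), Mul(Rational(1, 2), Pow(C, -1))) = Mul(Rational(1, 2), Pow(C, -1), Add(-45, C)))
Add(Mul(2843, Pow(Function('G')(Mul(Add(-91, 100), Add(10, 7))), -1)), Mul(15826, Pow(Function('n')(117), -1))) = Add(Mul(2843, Pow(Mul(Rational(1, 2), Pow(Mul(Add(-91, 100), Add(10, 7)), -1), Add(-45, Mul(Add(-91, 100), Add(10, 7)))), -1)), Mul(15826, Pow(-176, -1))) = Add(Mul(2843, Pow(Mul(Rational(1, 2), Pow(Mul(9, 17), -1), Add(-45, Mul(9, 17))), -1)), Mul(15826, Rational(-1, 176))) = Add(Mul(2843, Pow(Mul(Rational(1, 2), Pow(153, -1), Add(-45, 153)), -1)), Rational(-7913, 88)) = Add(Mul(2843, Pow(Mul(Rational(1, 2), Rational(1, 153), 108), -1)), Rational(-7913, 88)) = Add(Mul(2843, Pow(Rational(6, 17), -1)), Rational(-7913, 88)) = Add(Mul(2843, Rational(17, 6)), Rational(-7913, 88)) = Add(Rational(48331, 6), Rational(-7913, 88)) = Rational(2102825, 264)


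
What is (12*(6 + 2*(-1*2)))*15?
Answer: 360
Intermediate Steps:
(12*(6 + 2*(-1*2)))*15 = (12*(6 + 2*(-2)))*15 = (12*(6 - 4))*15 = (12*2)*15 = 24*15 = 360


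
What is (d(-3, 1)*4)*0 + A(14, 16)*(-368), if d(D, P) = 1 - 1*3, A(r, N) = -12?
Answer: 4416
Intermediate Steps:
d(D, P) = -2 (d(D, P) = 1 - 3 = -2)
(d(-3, 1)*4)*0 + A(14, 16)*(-368) = -2*4*0 - 12*(-368) = -8*0 + 4416 = 0 + 4416 = 4416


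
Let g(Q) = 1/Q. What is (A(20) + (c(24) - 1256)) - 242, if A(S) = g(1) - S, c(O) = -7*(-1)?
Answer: -1510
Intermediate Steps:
c(O) = 7
g(Q) = 1/Q
A(S) = 1 - S (A(S) = 1/1 - S = 1 - S)
(A(20) + (c(24) - 1256)) - 242 = ((1 - 1*20) + (7 - 1256)) - 242 = ((1 - 20) - 1249) - 242 = (-19 - 1249) - 242 = -1268 - 242 = -1510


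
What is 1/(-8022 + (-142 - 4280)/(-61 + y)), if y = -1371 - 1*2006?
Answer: -573/4595869 ≈ -0.00012468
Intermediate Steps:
y = -3377 (y = -1371 - 2006 = -3377)
1/(-8022 + (-142 - 4280)/(-61 + y)) = 1/(-8022 + (-142 - 4280)/(-61 - 3377)) = 1/(-8022 - 4422/(-3438)) = 1/(-8022 - 4422*(-1/3438)) = 1/(-8022 + 737/573) = 1/(-4595869/573) = -573/4595869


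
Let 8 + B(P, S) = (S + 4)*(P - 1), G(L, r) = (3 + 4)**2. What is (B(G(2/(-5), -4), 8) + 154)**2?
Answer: 521284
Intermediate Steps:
G(L, r) = 49 (G(L, r) = 7**2 = 49)
B(P, S) = -8 + (-1 + P)*(4 + S) (B(P, S) = -8 + (S + 4)*(P - 1) = -8 + (4 + S)*(-1 + P) = -8 + (-1 + P)*(4 + S))
(B(G(2/(-5), -4), 8) + 154)**2 = ((-12 - 1*8 + 4*49 + 49*8) + 154)**2 = ((-12 - 8 + 196 + 392) + 154)**2 = (568 + 154)**2 = 722**2 = 521284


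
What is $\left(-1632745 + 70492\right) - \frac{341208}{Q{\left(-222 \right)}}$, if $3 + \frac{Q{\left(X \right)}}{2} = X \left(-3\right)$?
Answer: $- \frac{345314781}{221} \approx -1.5625 \cdot 10^{6}$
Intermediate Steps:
$Q{\left(X \right)} = -6 - 6 X$ ($Q{\left(X \right)} = -6 + 2 X \left(-3\right) = -6 + 2 \left(- 3 X\right) = -6 - 6 X$)
$\left(-1632745 + 70492\right) - \frac{341208}{Q{\left(-222 \right)}} = \left(-1632745 + 70492\right) - \frac{341208}{-6 - -1332} = -1562253 - \frac{341208}{-6 + 1332} = -1562253 - \frac{341208}{1326} = -1562253 - \frac{56868}{221} = - \frac{345314781}{221}$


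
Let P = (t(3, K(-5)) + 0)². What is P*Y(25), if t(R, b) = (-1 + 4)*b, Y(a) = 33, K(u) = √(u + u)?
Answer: -2970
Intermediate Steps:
K(u) = √2*√u (K(u) = √(2*u) = √2*√u)
t(R, b) = 3*b
P = -90 (P = (3*(√2*√(-5)) + 0)² = (3*(√2*(I*√5)) + 0)² = (3*(I*√10) + 0)² = (3*I*√10 + 0)² = (3*I*√10)² = -90)
P*Y(25) = -90*33 = -2970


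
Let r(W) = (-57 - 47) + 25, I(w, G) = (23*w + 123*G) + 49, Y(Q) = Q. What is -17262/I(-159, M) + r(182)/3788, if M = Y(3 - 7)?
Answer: 16266139/3882700 ≈ 4.1894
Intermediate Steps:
M = -4 (M = 3 - 7 = -4)
I(w, G) = 49 + 23*w + 123*G
r(W) = -79 (r(W) = -104 + 25 = -79)
-17262/I(-159, M) + r(182)/3788 = -17262/(49 + 23*(-159) + 123*(-4)) - 79/3788 = -17262/(49 - 3657 - 492) - 79*1/3788 = -17262/(-4100) - 79/3788 = -17262*(-1/4100) - 79/3788 = 8631/2050 - 79/3788 = 16266139/3882700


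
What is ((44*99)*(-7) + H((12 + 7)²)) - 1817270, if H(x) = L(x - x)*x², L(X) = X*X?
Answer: -1847762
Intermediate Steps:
L(X) = X²
H(x) = 0 (H(x) = (x - x)²*x² = 0²*x² = 0*x² = 0)
((44*99)*(-7) + H((12 + 7)²)) - 1817270 = ((44*99)*(-7) + 0) - 1817270 = (4356*(-7) + 0) - 1817270 = (-30492 + 0) - 1817270 = -30492 - 1817270 = -1847762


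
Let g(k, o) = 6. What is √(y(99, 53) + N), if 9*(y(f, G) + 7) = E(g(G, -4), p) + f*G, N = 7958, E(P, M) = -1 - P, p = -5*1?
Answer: √76799/3 ≈ 92.375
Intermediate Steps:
p = -5
y(f, G) = -70/9 + G*f/9 (y(f, G) = -7 + ((-1 - 1*6) + f*G)/9 = -7 + ((-1 - 6) + G*f)/9 = -7 + (-7 + G*f)/9 = -7 + (-7/9 + G*f/9) = -70/9 + G*f/9)
√(y(99, 53) + N) = √((-70/9 + (⅑)*53*99) + 7958) = √((-70/9 + 583) + 7958) = √(5177/9 + 7958) = √(76799/9) = √76799/3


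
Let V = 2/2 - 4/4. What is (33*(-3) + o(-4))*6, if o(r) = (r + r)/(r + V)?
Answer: -582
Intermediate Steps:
V = 0 (V = 2*(½) - 4*¼ = 1 - 1 = 0)
o(r) = 2 (o(r) = (r + r)/(r + 0) = (2*r)/r = 2)
(33*(-3) + o(-4))*6 = (33*(-3) + 2)*6 = (-99 + 2)*6 = -97*6 = -582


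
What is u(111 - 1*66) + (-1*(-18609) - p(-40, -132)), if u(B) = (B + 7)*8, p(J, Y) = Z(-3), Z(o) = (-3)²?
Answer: 19016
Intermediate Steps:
Z(o) = 9
p(J, Y) = 9
u(B) = 56 + 8*B (u(B) = (7 + B)*8 = 56 + 8*B)
u(111 - 1*66) + (-1*(-18609) - p(-40, -132)) = (56 + 8*(111 - 1*66)) + (-1*(-18609) - 1*9) = (56 + 8*(111 - 66)) + (18609 - 9) = (56 + 8*45) + 18600 = (56 + 360) + 18600 = 416 + 18600 = 19016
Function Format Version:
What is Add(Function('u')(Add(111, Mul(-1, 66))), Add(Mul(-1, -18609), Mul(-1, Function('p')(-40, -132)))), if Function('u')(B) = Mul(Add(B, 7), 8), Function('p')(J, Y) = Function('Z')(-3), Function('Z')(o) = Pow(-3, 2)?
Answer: 19016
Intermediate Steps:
Function('Z')(o) = 9
Function('p')(J, Y) = 9
Function('u')(B) = Add(56, Mul(8, B)) (Function('u')(B) = Mul(Add(7, B), 8) = Add(56, Mul(8, B)))
Add(Function('u')(Add(111, Mul(-1, 66))), Add(Mul(-1, -18609), Mul(-1, Function('p')(-40, -132)))) = Add(Add(56, Mul(8, Add(111, Mul(-1, 66)))), Add(Mul(-1, -18609), Mul(-1, 9))) = Add(Add(56, Mul(8, Add(111, -66))), Add(18609, -9)) = Add(Add(56, Mul(8, 45)), 18600) = Add(Add(56, 360), 18600) = Add(416, 18600) = 19016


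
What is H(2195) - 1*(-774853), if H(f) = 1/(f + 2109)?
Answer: 3334967313/4304 ≈ 7.7485e+5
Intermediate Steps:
H(f) = 1/(2109 + f)
H(2195) - 1*(-774853) = 1/(2109 + 2195) - 1*(-774853) = 1/4304 + 774853 = 3334967313/4304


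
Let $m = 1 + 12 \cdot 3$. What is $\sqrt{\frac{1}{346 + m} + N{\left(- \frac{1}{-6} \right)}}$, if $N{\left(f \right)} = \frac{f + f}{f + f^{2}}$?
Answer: $\frac{\sqrt{12340643}}{2681} \approx 1.3103$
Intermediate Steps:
$m = 37$ ($m = 1 + 36 = 37$)
$N{\left(f \right)} = \frac{2 f}{f + f^{2}}$
$\sqrt{\frac{1}{346 + m} + N{\left(- \frac{1}{-6} \right)}} = \sqrt{\frac{1}{346 + 37} + \frac{2}{1 - \frac{1}{-6}}} = \sqrt{\frac{1}{383} + \frac{2}{1 - - \frac{1}{6}}} = \sqrt{\frac{1}{383} + \frac{2}{1 + \frac{1}{6}}} = \sqrt{\frac{1}{383} + \frac{2}{\frac{7}{6}}} = \sqrt{\frac{1}{383} + 2 \cdot \frac{6}{7}} = \sqrt{\frac{1}{383} + \frac{12}{7}} = \sqrt{\frac{4603}{2681}} = \frac{\sqrt{12340643}}{2681}$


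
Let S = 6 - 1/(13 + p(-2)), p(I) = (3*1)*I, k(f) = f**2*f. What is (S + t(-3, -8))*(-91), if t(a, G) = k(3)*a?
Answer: 6838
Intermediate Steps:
k(f) = f**3
p(I) = 3*I
t(a, G) = 27*a (t(a, G) = 3**3*a = 27*a)
S = 41/7 (S = 6 - 1/(13 + 3*(-2)) = 6 - 1/(13 - 6) = 6 - 1/7 = 41/7 ≈ 5.8571)
(S + t(-3, -8))*(-91) = (41/7 + 27*(-3))*(-91) = (41/7 - 81)*(-91) = -526/7*(-91) = 6838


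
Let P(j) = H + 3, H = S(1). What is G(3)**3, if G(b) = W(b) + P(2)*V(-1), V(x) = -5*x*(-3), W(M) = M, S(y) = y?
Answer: -185193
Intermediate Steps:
H = 1
P(j) = 4 (P(j) = 1 + 3 = 4)
V(x) = 15*x
G(b) = -60 + b (G(b) = b + 4*(15*(-1)) = b + 4*(-15) = b - 60 = -60 + b)
G(3)**3 = (-60 + 3)**3 = (-57)**3 = -185193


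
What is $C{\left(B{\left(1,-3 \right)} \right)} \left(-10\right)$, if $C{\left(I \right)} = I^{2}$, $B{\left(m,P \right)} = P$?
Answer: $-90$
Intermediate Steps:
$C{\left(B{\left(1,-3 \right)} \right)} \left(-10\right) = \left(-3\right)^{2} \left(-10\right) = 9 \left(-10\right) = -90$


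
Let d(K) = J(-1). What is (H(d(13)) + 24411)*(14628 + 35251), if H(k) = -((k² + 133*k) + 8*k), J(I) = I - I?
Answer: 1217596269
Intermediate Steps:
J(I) = 0
d(K) = 0
H(k) = -k² - 141*k (H(k) = -(k² + 141*k) = -k² - 141*k)
(H(d(13)) + 24411)*(14628 + 35251) = (-1*0*(141 + 0) + 24411)*(14628 + 35251) = (-1*0*141 + 24411)*49879 = (0 + 24411)*49879 = 24411*49879 = 1217596269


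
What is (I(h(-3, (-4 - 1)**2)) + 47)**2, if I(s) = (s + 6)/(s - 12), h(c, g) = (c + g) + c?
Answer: 125316/49 ≈ 2557.5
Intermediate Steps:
h(c, g) = g + 2*c
I(s) = (6 + s)/(-12 + s)
(I(h(-3, (-4 - 1)**2)) + 47)**2 = ((6 + ((-4 - 1)**2 + 2*(-3)))/(-12 + ((-4 - 1)**2 + 2*(-3))) + 47)**2 = ((6 + ((-5)**2 - 6))/(-12 + ((-5)**2 - 6)) + 47)**2 = ((6 + (25 - 6))/(-12 + (25 - 6)) + 47)**2 = ((6 + 19)/(-12 + 19) + 47)**2 = (25/7 + 47)**2 = (354/7)**2 = 125316/49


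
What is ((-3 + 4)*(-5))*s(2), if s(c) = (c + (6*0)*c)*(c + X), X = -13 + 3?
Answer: 80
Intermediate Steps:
X = -10
s(c) = c*(-10 + c) (s(c) = (c + (6*0)*c)*(c - 10) = (c + 0*c)*(-10 + c) = (c + 0)*(-10 + c) = c*(-10 + c))
((-3 + 4)*(-5))*s(2) = ((-3 + 4)*(-5))*(2*(-10 + 2)) = (1*(-5))*(2*(-8)) = -5*(-16) = 80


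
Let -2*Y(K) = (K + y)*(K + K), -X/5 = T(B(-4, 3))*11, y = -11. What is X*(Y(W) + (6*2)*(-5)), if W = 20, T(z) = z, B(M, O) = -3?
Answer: -39600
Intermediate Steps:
X = 165 (X = -(-15)*11 = -5*(-33) = 165)
Y(K) = -K*(-11 + K) (Y(K) = -(K - 11)*(K + K)/2 = -(-11 + K)*2*K/2 = -K*(-11 + K))
X*(Y(W) + (6*2)*(-5)) = 165*(20*(11 - 1*20) + (6*2)*(-5)) = 165*(20*(11 - 20) + 12*(-5)) = 165*(20*(-9) - 60) = 165*(-180 - 60) = 165*(-240) = -39600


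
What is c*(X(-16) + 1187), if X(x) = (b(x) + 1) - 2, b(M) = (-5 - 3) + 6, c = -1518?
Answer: -1797312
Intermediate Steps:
b(M) = -2 (b(M) = -8 + 6 = -2)
X(x) = -3 (X(x) = (-2 + 1) - 2 = -1 - 2 = -3)
c*(X(-16) + 1187) = -1518*(-3 + 1187) = -1518*1184 = -1797312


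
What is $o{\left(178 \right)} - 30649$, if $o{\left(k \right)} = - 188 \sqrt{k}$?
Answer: $-30649 - 188 \sqrt{178} \approx -33157.0$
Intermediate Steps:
$o{\left(178 \right)} - 30649 = - 188 \sqrt{178} - 30649 = -30649 - 188 \sqrt{178}$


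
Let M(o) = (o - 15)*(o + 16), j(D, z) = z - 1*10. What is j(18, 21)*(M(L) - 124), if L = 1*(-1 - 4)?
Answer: -3784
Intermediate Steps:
L = -5 (L = 1*(-5) = -5)
j(D, z) = -10 + z (j(D, z) = z - 10 = -10 + z)
M(o) = (-15 + o)*(16 + o)
j(18, 21)*(M(L) - 124) = (-10 + 21)*((-240 - 5 + (-5)²) - 124) = 11*((-240 - 5 + 25) - 124) = 11*(-220 - 124) = 11*(-344) = -3784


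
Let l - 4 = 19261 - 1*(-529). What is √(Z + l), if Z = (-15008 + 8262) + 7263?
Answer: √20311 ≈ 142.52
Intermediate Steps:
l = 19794 (l = 4 + (19261 - 1*(-529)) = 4 + (19261 + 529) = 4 + 19790 = 19794)
Z = 517 (Z = -6746 + 7263 = 517)
√(Z + l) = √(517 + 19794) = √20311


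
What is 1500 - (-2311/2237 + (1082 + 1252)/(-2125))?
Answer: 7140569533/4753625 ≈ 1502.1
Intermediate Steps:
1500 - (-2311/2237 + (1082 + 1252)/(-2125)) = 1500 - (-2311*1/2237 + 2334*(-1/2125)) = 1500 - (-2311/2237 - 2334/2125) = 1500 - 1*(-10132033/4753625) = 1500 + 10132033/4753625 = 7140569533/4753625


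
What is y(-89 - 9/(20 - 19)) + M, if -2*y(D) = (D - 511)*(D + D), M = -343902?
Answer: -403584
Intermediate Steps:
y(D) = -D*(-511 + D) (y(D) = -(D - 511)*(D + D)/2 = -(-511 + D)*2*D/2 = -D*(-511 + D))
y(-89 - 9/(20 - 19)) + M = (-89 - 9/(20 - 19))*(511 - (-89 - 9/(20 - 19))) - 343902 = (-89 - 9/1)*(511 - (-89 - 9/1)) - 343902 = (-89 + 1*(-9))*(511 - (-89 + 1*(-9))) - 343902 = (-89 - 9)*(511 - (-89 - 9)) - 343902 = -98*(511 - 1*(-98)) - 343902 = -98*(511 + 98) - 343902 = -98*609 - 343902 = -59682 - 343902 = -403584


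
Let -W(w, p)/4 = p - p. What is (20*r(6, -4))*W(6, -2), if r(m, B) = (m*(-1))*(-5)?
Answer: 0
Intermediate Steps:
W(w, p) = 0 (W(w, p) = -4*(p - p) = -4*0 = 0)
r(m, B) = 5*m (r(m, B) = -m*(-5) = 5*m)
(20*r(6, -4))*W(6, -2) = (20*(5*6))*0 = (20*30)*0 = 600*0 = 0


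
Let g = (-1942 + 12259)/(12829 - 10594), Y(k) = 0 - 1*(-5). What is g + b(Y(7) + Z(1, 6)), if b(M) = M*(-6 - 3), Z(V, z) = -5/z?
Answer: -48997/1490 ≈ -32.884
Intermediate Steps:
Y(k) = 5 (Y(k) = 0 + 5 = 5)
g = 3439/745 (g = 10317/2235 = 10317*(1/2235) = 3439/745 ≈ 4.6161)
b(M) = -9*M (b(M) = M*(-9) = -9*M)
g + b(Y(7) + Z(1, 6)) = 3439/745 - 9*(5 - 5/6) = 3439/745 - 9*(5 - 5*⅙) = 3439/745 - 9*(5 - ⅚) = 3439/745 - 9*25/6 = 3439/745 - 75/2 = -48997/1490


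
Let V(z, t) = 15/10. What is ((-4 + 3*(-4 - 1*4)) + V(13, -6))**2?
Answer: 2809/4 ≈ 702.25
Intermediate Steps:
V(z, t) = 3/2 (V(z, t) = 15*(1/10) = 3/2)
((-4 + 3*(-4 - 1*4)) + V(13, -6))**2 = ((-4 + 3*(-4 - 1*4)) + 3/2)**2 = ((-4 + 3*(-4 - 4)) + 3/2)**2 = ((-4 + 3*(-8)) + 3/2)**2 = ((-4 - 24) + 3/2)**2 = (-28 + 3/2)**2 = (-53/2)**2 = 2809/4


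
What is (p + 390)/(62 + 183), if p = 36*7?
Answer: 642/245 ≈ 2.6204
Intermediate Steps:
p = 252
(p + 390)/(62 + 183) = (252 + 390)/(62 + 183) = 642/245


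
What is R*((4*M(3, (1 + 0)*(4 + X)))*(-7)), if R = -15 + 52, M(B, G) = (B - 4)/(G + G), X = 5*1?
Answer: 518/9 ≈ 57.556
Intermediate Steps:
X = 5
M(B, G) = (-4 + B)/(2*G) (M(B, G) = (-4 + B)/((2*G)) = (-4 + B)*(1/(2*G)) = (-4 + B)/(2*G))
R = 37
R*((4*M(3, (1 + 0)*(4 + X)))*(-7)) = 37*((4*((-4 + 3)/(2*(((1 + 0)*(4 + 5))))))*(-7)) = 37*((4*((1/2)*(-1)/(1*9)))*(-7)) = 37*((4*((1/2)*(-1)/9))*(-7)) = 37*((4*((1/2)*(1/9)*(-1)))*(-7)) = 37*((4*(-1/18))*(-7)) = 37*(-2/9*(-7)) = 37*(14/9) = 518/9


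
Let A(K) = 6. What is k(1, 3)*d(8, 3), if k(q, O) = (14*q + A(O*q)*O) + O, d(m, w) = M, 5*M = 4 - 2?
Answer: 14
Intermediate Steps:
M = ⅖ (M = (4 - 2)/5 = (⅕)*2 = ⅖ ≈ 0.40000)
d(m, w) = ⅖
k(q, O) = 7*O + 14*q (k(q, O) = (14*q + 6*O) + O = (6*O + 14*q) + O = 7*O + 14*q)
k(1, 3)*d(8, 3) = (7*3 + 14*1)*(⅖) = (21 + 14)*(⅖) = 35*(⅖) = 14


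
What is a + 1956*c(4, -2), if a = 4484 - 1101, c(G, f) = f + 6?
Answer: 11207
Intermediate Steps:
c(G, f) = 6 + f
a = 3383
a + 1956*c(4, -2) = 3383 + 1956*(6 - 2) = 3383 + 1956*4 = 3383 + 7824 = 11207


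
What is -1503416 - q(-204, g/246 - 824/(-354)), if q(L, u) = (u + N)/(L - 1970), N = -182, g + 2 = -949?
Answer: -47437943201249/31553436 ≈ -1.5034e+6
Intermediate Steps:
g = -951 (g = -2 - 949 = -951)
q(L, u) = (-182 + u)/(-1970 + L) (q(L, u) = (u - 182)/(L - 1970) = (-182 + u)/(-1970 + L))
-1503416 - q(-204, g/246 - 824/(-354)) = -1503416 - (-182 + (-951/246 - 824/(-354)))/(-1970 - 204) = -1503416 - (-182 + (-951*1/246 - 824*(-1/354)))/(-2174) = -1503416 - (-1)*(-182 + (-317/82 + 412/177))/2174 = -1503416 - (-1)*(-182 - 22325/14514)/2174 = -1503416 - (-1)*(-2663873)/(2174*14514) = -1503416 - 1*2663873/31553436 = -1503416 - 2663873/31553436 = -47437943201249/31553436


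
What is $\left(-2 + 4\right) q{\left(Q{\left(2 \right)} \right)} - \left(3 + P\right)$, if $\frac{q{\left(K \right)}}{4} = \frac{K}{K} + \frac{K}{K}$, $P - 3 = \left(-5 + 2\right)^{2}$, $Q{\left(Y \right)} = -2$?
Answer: $1$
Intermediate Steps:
$P = 12$ ($P = 3 + \left(-5 + 2\right)^{2} = 3 + \left(-3\right)^{2} = 3 + 9 = 12$)
$q{\left(K \right)} = 8$ ($q{\left(K \right)} = 4 \left(\frac{K}{K} + \frac{K}{K}\right) = 4 \left(1 + 1\right) = 4 \cdot 2 = 8$)
$\left(-2 + 4\right) q{\left(Q{\left(2 \right)} \right)} - \left(3 + P\right) = \left(-2 + 4\right) 8 - 15 = 2 \cdot 8 - 15 = 16 - 15 = 1$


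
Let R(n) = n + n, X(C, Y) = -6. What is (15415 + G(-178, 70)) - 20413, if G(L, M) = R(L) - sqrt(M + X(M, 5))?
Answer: -5362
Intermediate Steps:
R(n) = 2*n
G(L, M) = -sqrt(-6 + M) + 2*L (G(L, M) = 2*L - sqrt(M - 6) = 2*L - sqrt(-6 + M) = -sqrt(-6 + M) + 2*L)
(15415 + G(-178, 70)) - 20413 = (15415 + (-sqrt(-6 + 70) + 2*(-178))) - 20413 = (15415 + (-sqrt(64) - 356)) - 20413 = (15415 + (-1*8 - 356)) - 20413 = (15415 + (-8 - 356)) - 20413 = (15415 - 364) - 20413 = 15051 - 20413 = -5362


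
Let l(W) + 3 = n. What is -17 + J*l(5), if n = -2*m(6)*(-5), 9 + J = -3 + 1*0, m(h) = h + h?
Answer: -1421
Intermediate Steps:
m(h) = 2*h
J = -12 (J = -9 + (-3 + 1*0) = -9 + (-3 + 0) = -9 - 3 = -12)
n = 120 (n = -4*6*(-5) = -2*12*(-5) = -24*(-5) = 120)
l(W) = 117 (l(W) = -3 + 120 = 117)
-17 + J*l(5) = -17 - 12*117 = -17 - 1404 = -1421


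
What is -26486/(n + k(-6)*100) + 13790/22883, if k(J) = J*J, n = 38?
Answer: -2335761/349783 ≈ -6.6777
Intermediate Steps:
k(J) = J²
-26486/(n + k(-6)*100) + 13790/22883 = -26486/(38 + (-6)²*100) + 13790/22883 = -26486/(38 + 36*100) + 13790*(1/22883) = -26486/(38 + 3600) + 1970/3269 = -26486/3638 + 1970/3269 = -26486*1/3638 + 1970/3269 = -779/107 + 1970/3269 = -2335761/349783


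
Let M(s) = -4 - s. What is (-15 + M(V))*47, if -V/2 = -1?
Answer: -987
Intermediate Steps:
V = 2 (V = -2*(-1) = 2)
(-15 + M(V))*47 = (-15 + (-4 - 1*2))*47 = (-15 + (-4 - 2))*47 = (-15 - 6)*47 = -21*47 = -987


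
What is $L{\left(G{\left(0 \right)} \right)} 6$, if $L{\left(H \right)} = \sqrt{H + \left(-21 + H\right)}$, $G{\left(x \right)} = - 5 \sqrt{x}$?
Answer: $6 i \sqrt{21} \approx 27.495 i$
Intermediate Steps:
$L{\left(H \right)} = \sqrt{-21 + 2 H}$
$L{\left(G{\left(0 \right)} \right)} 6 = \sqrt{-21 + 2 \left(- 5 \sqrt{0}\right)} 6 = \sqrt{-21 + 2 \left(\left(-5\right) 0\right)} 6 = \sqrt{-21 + 2 \cdot 0} \cdot 6 = \sqrt{-21 + 0} \cdot 6 = \sqrt{-21} \cdot 6 = i \sqrt{21} \cdot 6 = 6 i \sqrt{21}$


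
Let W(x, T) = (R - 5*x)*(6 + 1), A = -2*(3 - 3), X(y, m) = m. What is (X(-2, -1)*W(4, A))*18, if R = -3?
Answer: 2898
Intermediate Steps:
A = 0 (A = -2*0 = 0)
W(x, T) = -21 - 35*x (W(x, T) = (-3 - 5*x)*(6 + 1) = (-3 - 5*x)*7 = -21 - 35*x)
(X(-2, -1)*W(4, A))*18 = -(-21 - 35*4)*18 = -(-21 - 140)*18 = -1*(-161)*18 = 161*18 = 2898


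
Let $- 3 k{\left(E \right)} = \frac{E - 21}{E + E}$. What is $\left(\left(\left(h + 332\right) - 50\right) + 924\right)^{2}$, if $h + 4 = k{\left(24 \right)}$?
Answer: $\frac{3328713025}{2304} \approx 1.4448 \cdot 10^{6}$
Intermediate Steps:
$k{\left(E \right)} = - \frac{-21 + E}{6 E}$ ($k{\left(E \right)} = - \frac{\left(E - 21\right) \frac{1}{E + E}}{3} = - \frac{\left(-21 + E\right) \frac{1}{2 E}}{3} = - \frac{\frac{1}{2} \frac{1}{E} \left(-21 + E\right)}{3} = - \frac{-21 + E}{6 E}$)
$h = - \frac{193}{48}$ ($h = -4 + \frac{21 - 24}{6 \cdot 24} = -4 + \frac{1}{6} \cdot \frac{1}{24} \left(21 - 24\right) = -4 + \frac{1}{6} \cdot \frac{1}{24} \left(-3\right) = -4 - \frac{1}{48} = - \frac{193}{48} \approx -4.0208$)
$\left(\left(\left(h + 332\right) - 50\right) + 924\right)^{2} = \left(\left(\left(- \frac{193}{48} + 332\right) - 50\right) + 924\right)^{2} = \left(\left(\frac{15743}{48} - 50\right) + 924\right)^{2} = \left(\frac{13343}{48} + 924\right)^{2} = \left(\frac{57695}{48}\right)^{2} = \frac{3328713025}{2304}$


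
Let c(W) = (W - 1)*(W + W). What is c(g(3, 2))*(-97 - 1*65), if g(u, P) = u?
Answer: -1944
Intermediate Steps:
c(W) = 2*W*(-1 + W) (c(W) = (-1 + W)*(2*W) = 2*W*(-1 + W))
c(g(3, 2))*(-97 - 1*65) = (2*3*(-1 + 3))*(-97 - 1*65) = (2*3*2)*(-97 - 65) = 12*(-162) = -1944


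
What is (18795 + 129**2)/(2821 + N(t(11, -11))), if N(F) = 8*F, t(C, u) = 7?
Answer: 11812/959 ≈ 12.317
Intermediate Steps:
(18795 + 129**2)/(2821 + N(t(11, -11))) = (18795 + 129**2)/(2821 + 8*7) = (18795 + 16641)/(2821 + 56) = 35436/2877 = 35436*(1/2877) = 11812/959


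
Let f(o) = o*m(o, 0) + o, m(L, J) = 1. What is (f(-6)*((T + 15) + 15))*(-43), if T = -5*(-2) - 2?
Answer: 19608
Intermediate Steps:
T = 8 (T = 10 - 2 = 8)
f(o) = 2*o (f(o) = o*1 + o = o + o = 2*o)
(f(-6)*((T + 15) + 15))*(-43) = ((2*(-6))*((8 + 15) + 15))*(-43) = -12*(23 + 15)*(-43) = -12*38*(-43) = -456*(-43) = 19608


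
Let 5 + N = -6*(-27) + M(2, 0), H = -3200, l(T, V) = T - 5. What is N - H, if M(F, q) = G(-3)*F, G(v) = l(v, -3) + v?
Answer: 3335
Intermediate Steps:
l(T, V) = -5 + T
G(v) = -5 + 2*v (G(v) = (-5 + v) + v = -5 + 2*v)
M(F, q) = -11*F (M(F, q) = (-5 + 2*(-3))*F = (-5 - 6)*F = -11*F)
N = 135 (N = -5 + (-6*(-27) - 11*2) = -5 + (162 - 22) = -5 + 140 = 135)
N - H = 135 - 1*(-3200) = 135 + 3200 = 3335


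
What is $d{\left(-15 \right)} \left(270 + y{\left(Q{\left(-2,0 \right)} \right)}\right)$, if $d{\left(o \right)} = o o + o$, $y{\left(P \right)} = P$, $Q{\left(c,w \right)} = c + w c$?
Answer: $56280$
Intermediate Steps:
$Q{\left(c,w \right)} = c + c w$
$d{\left(o \right)} = o + o^{2}$ ($d{\left(o \right)} = o^{2} + o = o + o^{2}$)
$d{\left(-15 \right)} \left(270 + y{\left(Q{\left(-2,0 \right)} \right)}\right) = - 15 \left(1 - 15\right) \left(270 - 2 \left(1 + 0\right)\right) = \left(-15\right) \left(-14\right) \left(270 - 2\right) = 210 \left(270 - 2\right) = 210 \cdot 268 = 56280$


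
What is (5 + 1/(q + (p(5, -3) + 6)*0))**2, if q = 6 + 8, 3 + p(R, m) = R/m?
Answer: 5041/196 ≈ 25.719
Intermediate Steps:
p(R, m) = -3 + R/m
q = 14
(5 + 1/(q + (p(5, -3) + 6)*0))**2 = (5 + 1/(14 + ((-3 + 5/(-3)) + 6)*0))**2 = (5 + 1/(14 + ((-3 + 5*(-1/3)) + 6)*0))**2 = (5 + 1/(14 + ((-3 - 5/3) + 6)*0))**2 = (5 + 1/(14 + (-14/3 + 6)*0))**2 = (5 + 1/(14 + (4/3)*0))**2 = (5 + 1/(14 + 0))**2 = (5 + 1/14)**2 = (71/14)**2 = 5041/196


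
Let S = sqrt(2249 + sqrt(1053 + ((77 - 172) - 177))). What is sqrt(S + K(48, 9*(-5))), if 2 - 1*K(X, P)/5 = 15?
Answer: sqrt(-65 + sqrt(2249 + sqrt(781))) ≈ 4.1572*I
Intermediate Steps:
K(X, P) = -65 (K(X, P) = 10 - 5*15 = 10 - 75 = -65)
S = sqrt(2249 + sqrt(781)) (S = sqrt(2249 + sqrt(1053 + (-95 - 177))) = sqrt(2249 + sqrt(1053 - 272)) = sqrt(2249 + sqrt(781)) ≈ 47.717)
sqrt(S + K(48, 9*(-5))) = sqrt(sqrt(2249 + sqrt(781)) - 65) = sqrt(-65 + sqrt(2249 + sqrt(781)))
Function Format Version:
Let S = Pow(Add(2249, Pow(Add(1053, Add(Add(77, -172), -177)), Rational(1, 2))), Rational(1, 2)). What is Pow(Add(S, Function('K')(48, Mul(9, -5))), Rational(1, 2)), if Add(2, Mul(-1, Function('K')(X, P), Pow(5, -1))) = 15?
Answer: Pow(Add(-65, Pow(Add(2249, Pow(781, Rational(1, 2))), Rational(1, 2))), Rational(1, 2)) ≈ Mul(4.1572, I)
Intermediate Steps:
Function('K')(X, P) = -65 (Function('K')(X, P) = Add(10, Mul(-5, 15)) = Add(10, -75) = -65)
S = Pow(Add(2249, Pow(781, Rational(1, 2))), Rational(1, 2)) (S = Pow(Add(2249, Pow(Add(1053, Add(-95, -177)), Rational(1, 2))), Rational(1, 2)) = Pow(Add(2249, Pow(Add(1053, -272), Rational(1, 2))), Rational(1, 2)) = Pow(Add(2249, Pow(781, Rational(1, 2))), Rational(1, 2)) ≈ 47.717)
Pow(Add(S, Function('K')(48, Mul(9, -5))), Rational(1, 2)) = Pow(Add(Pow(Add(2249, Pow(781, Rational(1, 2))), Rational(1, 2)), -65), Rational(1, 2)) = Pow(Add(-65, Pow(Add(2249, Pow(781, Rational(1, 2))), Rational(1, 2))), Rational(1, 2))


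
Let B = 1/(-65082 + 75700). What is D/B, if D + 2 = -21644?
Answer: -229837228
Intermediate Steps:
D = -21646 (D = -2 - 21644 = -21646)
B = 1/10618 ≈ 9.4180e-5
D/B = -21646/1/10618 = -21646*10618 = -229837228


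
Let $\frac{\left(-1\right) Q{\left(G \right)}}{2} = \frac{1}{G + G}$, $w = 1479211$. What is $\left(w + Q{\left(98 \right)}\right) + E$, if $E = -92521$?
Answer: $\frac{135895619}{98} \approx 1.3867 \cdot 10^{6}$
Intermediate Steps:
$Q{\left(G \right)} = - \frac{1}{G}$ ($Q{\left(G \right)} = - \frac{2}{G + G} = - \frac{2}{2 G} = - 2 \frac{1}{2 G} = - \frac{1}{G}$)
$\left(w + Q{\left(98 \right)}\right) + E = \left(1479211 - \frac{1}{98}\right) - 92521 = \frac{144962677}{98} - 92521 = \frac{135895619}{98}$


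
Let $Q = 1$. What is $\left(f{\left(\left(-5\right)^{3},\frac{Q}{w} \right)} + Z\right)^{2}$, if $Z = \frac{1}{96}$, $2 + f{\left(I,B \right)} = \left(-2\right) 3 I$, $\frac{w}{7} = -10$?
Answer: $\frac{5156532481}{9216} \approx 5.5952 \cdot 10^{5}$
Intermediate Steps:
$w = -70$ ($w = 7 \left(-10\right) = -70$)
$f{\left(I,B \right)} = -2 - 6 I$ ($f{\left(I,B \right)} = -2 + \left(-2\right) 3 I = -2 - 6 I$)
$Z = \frac{1}{96} \approx 0.010417$
$\left(f{\left(\left(-5\right)^{3},\frac{Q}{w} \right)} + Z\right)^{2} = \left(\left(-2 - 6 \left(-5\right)^{3}\right) + \frac{1}{96}\right)^{2} = \left(\left(-2 - -750\right) + \frac{1}{96}\right)^{2} = \left(\left(-2 + 750\right) + \frac{1}{96}\right)^{2} = \left(748 + \frac{1}{96}\right)^{2} = \left(\frac{71809}{96}\right)^{2} = \frac{5156532481}{9216}$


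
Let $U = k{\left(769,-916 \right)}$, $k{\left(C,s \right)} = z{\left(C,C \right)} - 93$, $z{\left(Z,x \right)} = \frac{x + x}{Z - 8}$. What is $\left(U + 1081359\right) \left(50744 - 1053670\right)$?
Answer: $- \frac{825252608364664}{761} \approx -1.0844 \cdot 10^{12}$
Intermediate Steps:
$z{\left(Z,x \right)} = \frac{2 x}{-8 + Z}$
$k{\left(C,s \right)} = -93 + \frac{2 C}{-8 + C}$ ($k{\left(C,s \right)} = \frac{2 C}{-8 + C} - 93 = -93 + \frac{2 C}{-8 + C}$)
$U = - \frac{69235}{761}$ ($U = \frac{744 - 69979}{-8 + 769} = \frac{744 - 69979}{761} = \frac{1}{761} \left(-69235\right) = - \frac{69235}{761} \approx -90.979$)
$\left(U + 1081359\right) \left(50744 - 1053670\right) = \left(- \frac{69235}{761} + 1081359\right) \left(50744 - 1053670\right) = \frac{822844964}{761} \left(-1002926\right) = - \frac{825252608364664}{761}$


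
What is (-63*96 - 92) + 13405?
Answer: 7265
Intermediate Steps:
(-63*96 - 92) + 13405 = (-6048 - 92) + 13405 = -6140 + 13405 = 7265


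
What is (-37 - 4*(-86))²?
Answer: 94249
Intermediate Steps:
(-37 - 4*(-86))² = (-37 + 344)² = 307² = 94249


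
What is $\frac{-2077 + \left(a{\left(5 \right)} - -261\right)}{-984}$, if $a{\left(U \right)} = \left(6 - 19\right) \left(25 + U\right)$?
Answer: $\frac{1103}{492} \approx 2.2419$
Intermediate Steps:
$a{\left(U \right)} = -325 - 13 U$ ($a{\left(U \right)} = - 13 \left(25 + U\right) = -325 - 13 U$)
$\frac{-2077 + \left(a{\left(5 \right)} - -261\right)}{-984} = \frac{-2077 - 129}{-984} = \left(-2077 + \left(\left(-325 - 65\right) + 261\right)\right) \left(- \frac{1}{984}\right) = \left(-2077 + \left(-390 + 261\right)\right) \left(- \frac{1}{984}\right) = \left(-2077 - 129\right) \left(- \frac{1}{984}\right) = \left(-2206\right) \left(- \frac{1}{984}\right) = \frac{1103}{492}$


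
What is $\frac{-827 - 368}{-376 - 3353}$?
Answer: $\frac{1195}{3729} \approx 0.32046$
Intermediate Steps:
$\frac{-827 - 368}{-376 - 3353} = \frac{-827 - 368}{-3729} = \left(-1195\right) \left(- \frac{1}{3729}\right) = \frac{1195}{3729}$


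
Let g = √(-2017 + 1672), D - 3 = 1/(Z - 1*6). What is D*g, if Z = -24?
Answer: 89*I*√345/30 ≈ 55.103*I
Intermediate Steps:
D = 89/30 (D = 3 + 1/(-24 - 1*6) = 3 + 1/(-24 - 6) = 3 + 1/(-30) = 3 - 1/30 = 89/30 ≈ 2.9667)
g = I*√345 (g = √(-345) = I*√345 ≈ 18.574*I)
D*g = 89*(I*√345)/30 = 89*I*√345/30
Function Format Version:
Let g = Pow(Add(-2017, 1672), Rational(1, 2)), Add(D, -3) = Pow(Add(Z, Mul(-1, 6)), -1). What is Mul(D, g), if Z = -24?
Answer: Mul(Rational(89, 30), I, Pow(345, Rational(1, 2))) ≈ Mul(55.103, I)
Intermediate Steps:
D = Rational(89, 30) (D = Add(3, Pow(Add(-24, Mul(-1, 6)), -1)) = Add(3, Pow(Add(-24, -6), -1)) = Add(3, Pow(-30, -1)) = Add(3, Rational(-1, 30)) = Rational(89, 30) ≈ 2.9667)
g = Mul(I, Pow(345, Rational(1, 2))) (g = Pow(-345, Rational(1, 2)) = Mul(I, Pow(345, Rational(1, 2))) ≈ Mul(18.574, I))
Mul(D, g) = Mul(Rational(89, 30), Mul(I, Pow(345, Rational(1, 2)))) = Mul(Rational(89, 30), I, Pow(345, Rational(1, 2)))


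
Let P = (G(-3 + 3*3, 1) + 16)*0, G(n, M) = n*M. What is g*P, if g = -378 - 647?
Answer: 0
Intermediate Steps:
g = -1025
G(n, M) = M*n
P = 0 (P = (1*(-3 + 3*3) + 16)*0 = (1*(-3 + 9) + 16)*0 = (1*6 + 16)*0 = (6 + 16)*0 = 22*0 = 0)
g*P = -1025*0 = 0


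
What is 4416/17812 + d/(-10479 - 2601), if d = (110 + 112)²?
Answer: -17085111/4853770 ≈ -3.5200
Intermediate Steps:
d = 49284 (d = 222² = 49284)
4416/17812 + d/(-10479 - 2601) = 4416/17812 + 49284/(-10479 - 2601) = 4416*(1/17812) + 49284/(-13080) = 1104/4453 + 49284*(-1/13080) = 1104/4453 - 4107/1090 = -17085111/4853770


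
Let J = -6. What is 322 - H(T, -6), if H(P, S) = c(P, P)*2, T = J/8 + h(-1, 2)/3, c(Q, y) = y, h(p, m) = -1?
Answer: 1945/6 ≈ 324.17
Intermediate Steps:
T = -13/12 (T = -6/8 - 1/3 = -6*⅛ - 1*⅓ = -¾ - ⅓ = -13/12 ≈ -1.0833)
H(P, S) = 2*P (H(P, S) = P*2 = 2*P)
322 - H(T, -6) = 322 - 2*(-13)/12 = 322 - 1*(-13/6) = 322 + 13/6 = 1945/6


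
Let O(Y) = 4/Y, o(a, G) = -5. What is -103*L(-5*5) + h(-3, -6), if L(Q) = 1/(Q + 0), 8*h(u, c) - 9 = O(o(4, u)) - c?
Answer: 1179/200 ≈ 5.8950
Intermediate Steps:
h(u, c) = 41/40 - c/8 (h(u, c) = 9/8 + (4/(-5) - c)/8 = 9/8 + (4*(-1/5) - c)/8 = 9/8 + (-4/5 - c)/8 = 9/8 + (-1/10 - c/8) = 41/40 - c/8)
L(Q) = 1/Q
-103*L(-5*5) + h(-3, -6) = -103/((-5*5)) + (41/40 - 1/8*(-6)) = -103/(-25) + (41/40 + 3/4) = -103*(-1/25) + 71/40 = 103/25 + 71/40 = 1179/200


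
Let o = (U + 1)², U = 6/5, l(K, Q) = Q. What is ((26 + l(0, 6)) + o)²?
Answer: 848241/625 ≈ 1357.2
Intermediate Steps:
U = 6/5 (U = 6*(⅕) = 6/5 ≈ 1.2000)
o = 121/25 (o = (6/5 + 1)² = (11/5)² = 121/25 ≈ 4.8400)
((26 + l(0, 6)) + o)² = ((26 + 6) + 121/25)² = (32 + 121/25)² = (921/25)² = 848241/625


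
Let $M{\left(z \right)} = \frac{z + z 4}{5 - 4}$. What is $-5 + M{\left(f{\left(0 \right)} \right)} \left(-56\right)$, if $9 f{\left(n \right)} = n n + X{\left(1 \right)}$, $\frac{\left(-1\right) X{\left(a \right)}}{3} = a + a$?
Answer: $\frac{545}{3} \approx 181.67$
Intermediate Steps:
$X{\left(a \right)} = - 6 a$ ($X{\left(a \right)} = - 3 \left(a + a\right) = - 3 \cdot 2 a = - 6 a$)
$f{\left(n \right)} = - \frac{2}{3} + \frac{n^{2}}{9}$ ($f{\left(n \right)} = \frac{n n - 6}{9} = \frac{n^{2} - 6}{9} = \frac{-6 + n^{2}}{9} = - \frac{2}{3} + \frac{n^{2}}{9}$)
$M{\left(z \right)} = 5 z$ ($M{\left(z \right)} = \frac{z + 4 z}{1} = 5 z 1 = 5 z$)
$-5 + M{\left(f{\left(0 \right)} \right)} \left(-56\right) = -5 + 5 \left(- \frac{2}{3} + \frac{0^{2}}{9}\right) \left(-56\right) = -5 + 5 \left(- \frac{2}{3} + \frac{1}{9} \cdot 0\right) \left(-56\right) = -5 + 5 \left(- \frac{2}{3} + 0\right) \left(-56\right) = -5 + 5 \left(- \frac{2}{3}\right) \left(-56\right) = -5 - - \frac{560}{3} = -5 + \frac{560}{3} = \frac{545}{3}$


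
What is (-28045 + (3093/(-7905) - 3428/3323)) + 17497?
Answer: -92371854333/8756105 ≈ -10549.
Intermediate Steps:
(-28045 + (3093/(-7905) - 3428/3323)) + 17497 = (-28045 + (3093*(-1/7905) - 3428*1/3323)) + 17497 = (-28045 + (-1031/2635 - 3428/3323)) + 17497 = (-28045 - 12458793/8756105) + 17497 = -245577423518/8756105 + 17497 = -92371854333/8756105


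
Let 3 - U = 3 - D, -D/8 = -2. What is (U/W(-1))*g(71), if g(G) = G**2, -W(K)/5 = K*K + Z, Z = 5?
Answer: -40328/15 ≈ -2688.5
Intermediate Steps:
D = 16 (D = -8*(-2) = 16)
U = 16 (U = 3 - (3 - 1*16) = 3 - (3 - 16) = 3 - 1*(-13) = 3 + 13 = 16)
W(K) = -25 - 5*K**2 (W(K) = -5*(K*K + 5) = -5*(K**2 + 5) = -5*(5 + K**2) = -25 - 5*K**2)
(U/W(-1))*g(71) = (16/(-25 - 5*(-1)**2))*71**2 = (16/(-25 - 5*1))*5041 = (16/(-25 - 5))*5041 = (16/(-30))*5041 = (16*(-1/30))*5041 = -8/15*5041 = -40328/15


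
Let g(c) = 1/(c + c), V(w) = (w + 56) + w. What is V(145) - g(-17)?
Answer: 11765/34 ≈ 346.03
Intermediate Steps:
V(w) = 56 + 2*w (V(w) = (56 + w) + w = 56 + 2*w)
g(c) = 1/(2*c)
V(145) - g(-17) = (56 + 2*145) - 1/(2*(-17)) = (56 + 290) - (-1)/(2*17) = 346 - 1*(-1/34) = 346 + 1/34 = 11765/34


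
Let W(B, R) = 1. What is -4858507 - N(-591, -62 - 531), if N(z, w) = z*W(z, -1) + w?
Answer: -4857323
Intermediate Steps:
N(z, w) = w + z (N(z, w) = z*1 + w = z + w = w + z)
-4858507 - N(-591, -62 - 531) = -4858507 - ((-62 - 531) - 591) = -4858507 - (-593 - 591) = -4858507 - 1*(-1184) = -4858507 + 1184 = -4857323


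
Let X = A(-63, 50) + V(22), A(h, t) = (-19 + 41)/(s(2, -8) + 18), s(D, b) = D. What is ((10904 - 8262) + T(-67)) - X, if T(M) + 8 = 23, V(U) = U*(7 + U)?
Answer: 20179/10 ≈ 2017.9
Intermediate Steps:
T(M) = 15 (T(M) = -8 + 23 = 15)
A(h, t) = 11/10 (A(h, t) = (-19 + 41)/(2 + 18) = 22/20 = 22*(1/20) = 11/10)
X = 6391/10 (X = 11/10 + 22*(7 + 22) = 11/10 + 22*29 = 11/10 + 638 = 6391/10 ≈ 639.10)
((10904 - 8262) + T(-67)) - X = ((10904 - 8262) + 15) - 1*6391/10 = (2642 + 15) - 6391/10 = 2657 - 6391/10 = 20179/10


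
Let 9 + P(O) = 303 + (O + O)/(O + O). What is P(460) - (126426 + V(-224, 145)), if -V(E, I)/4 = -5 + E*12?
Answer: -136903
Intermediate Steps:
V(E, I) = 20 - 48*E (V(E, I) = -4*(-5 + E*12) = -4*(-5 + 12*E) = 20 - 48*E)
P(O) = 295 (P(O) = -9 + (303 + (O + O)/(O + O)) = -9 + (303 + (2*O)/((2*O))) = -9 + (303 + (2*O)*(1/(2*O))) = -9 + (303 + 1) = -9 + 304 = 295)
P(460) - (126426 + V(-224, 145)) = 295 - (126426 + (20 - 48*(-224))) = 295 - (126426 + (20 + 10752)) = 295 - (126426 + 10772) = 295 - 1*137198 = 295 - 137198 = -136903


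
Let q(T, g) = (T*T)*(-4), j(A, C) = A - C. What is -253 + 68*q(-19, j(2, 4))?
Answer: -98445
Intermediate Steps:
q(T, g) = -4*T² (q(T, g) = T²*(-4) = -4*T²)
-253 + 68*q(-19, j(2, 4)) = -253 + 68*(-4*(-19)²) = -253 + 68*(-4*361) = -253 + 68*(-1444) = -253 - 98192 = -98445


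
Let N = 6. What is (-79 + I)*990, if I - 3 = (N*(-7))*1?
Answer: -116820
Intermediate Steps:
I = -39 (I = 3 + (6*(-7))*1 = 3 - 42*1 = 3 - 42 = -39)
(-79 + I)*990 = (-79 - 39)*990 = -118*990 = -116820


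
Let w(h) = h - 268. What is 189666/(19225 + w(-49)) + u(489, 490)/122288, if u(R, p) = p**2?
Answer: 1733355413/144513844 ≈ 11.994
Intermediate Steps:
w(h) = -268 + h
189666/(19225 + w(-49)) + u(489, 490)/122288 = 189666/(19225 + (-268 - 49)) + 490**2/122288 = 189666/(19225 - 317) + 240100*(1/122288) = 189666/18908 + 60025/30572 = 189666*(1/18908) + 60025/30572 = 94833/9454 + 60025/30572 = 1733355413/144513844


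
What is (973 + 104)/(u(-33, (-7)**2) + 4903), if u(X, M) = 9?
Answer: 1077/4912 ≈ 0.21926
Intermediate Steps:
(973 + 104)/(u(-33, (-7)**2) + 4903) = (973 + 104)/(9 + 4903) = 1077/4912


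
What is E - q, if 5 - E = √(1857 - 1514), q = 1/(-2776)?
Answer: 13881/2776 - 7*√7 ≈ -13.520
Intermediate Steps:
q = -1/2776 ≈ -0.00036023
E = 5 - 7*√7 (E = 5 - √(1857 - 1514) = 5 - √343 = 5 - 7*√7 ≈ -13.520)
E - q = (5 - 7*√7) - 1*(-1/2776) = (5 - 7*√7) + 1/2776 = 13881/2776 - 7*√7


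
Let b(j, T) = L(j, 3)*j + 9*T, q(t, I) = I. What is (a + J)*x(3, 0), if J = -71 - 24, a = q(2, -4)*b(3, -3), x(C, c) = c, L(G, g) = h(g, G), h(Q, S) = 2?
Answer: 0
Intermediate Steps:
L(G, g) = 2
b(j, T) = 2*j + 9*T
a = 84 (a = -4*(2*3 + 9*(-3)) = -4*(6 - 27) = -4*(-21) = 84)
J = -95
(a + J)*x(3, 0) = (84 - 95)*0 = -11*0 = 0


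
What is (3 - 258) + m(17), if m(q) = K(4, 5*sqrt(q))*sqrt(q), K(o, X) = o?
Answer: -255 + 4*sqrt(17) ≈ -238.51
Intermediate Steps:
m(q) = 4*sqrt(q)
(3 - 258) + m(17) = (3 - 258) + 4*sqrt(17) = -255 + 4*sqrt(17)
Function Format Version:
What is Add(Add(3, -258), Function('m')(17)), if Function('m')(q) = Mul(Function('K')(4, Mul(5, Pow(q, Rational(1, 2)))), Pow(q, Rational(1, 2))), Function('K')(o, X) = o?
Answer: Add(-255, Mul(4, Pow(17, Rational(1, 2)))) ≈ -238.51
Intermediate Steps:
Function('m')(q) = Mul(4, Pow(q, Rational(1, 2)))
Add(Add(3, -258), Function('m')(17)) = Add(Add(3, -258), Mul(4, Pow(17, Rational(1, 2)))) = Add(-255, Mul(4, Pow(17, Rational(1, 2))))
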